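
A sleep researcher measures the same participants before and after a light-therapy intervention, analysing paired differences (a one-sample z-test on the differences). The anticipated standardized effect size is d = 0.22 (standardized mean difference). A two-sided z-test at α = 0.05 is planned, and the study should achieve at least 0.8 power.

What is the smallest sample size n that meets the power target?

n = 163

For power 0.8 need Φ(δ − z_{0.025}) = 0.8, so δ = z_{0.025} + z_{0.20} = 1.960 + 0.842 = 2.802.
(Ignoring the negligible lower-tail rejection probability gives the usual closed-form inversion.)
δ = d·√n ⇒ n = (δ/d)² = (2.802 / 0.22)² = 162.17.
Round up to the next whole unit.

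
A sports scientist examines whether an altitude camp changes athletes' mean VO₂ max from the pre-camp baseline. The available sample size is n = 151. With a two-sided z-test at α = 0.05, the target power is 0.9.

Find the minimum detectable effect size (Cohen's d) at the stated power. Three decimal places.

d ≈ 0.264

Required noncentrality: δ = z_{0.025} + z_{0.10} = 1.960 + 1.282 = 3.242.
(Lower-tail contribution to power is negligible for δ > 0.)
δ = d·√n ⇒ d = δ/√n = 3.242/√151 = 0.2638.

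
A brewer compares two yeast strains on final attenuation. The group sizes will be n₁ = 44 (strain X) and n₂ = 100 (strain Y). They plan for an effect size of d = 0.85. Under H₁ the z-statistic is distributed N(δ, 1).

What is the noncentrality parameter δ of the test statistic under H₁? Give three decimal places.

δ ≈ 4.699

The noncentrality parameter scales effect size by the design's sample-size factor: δ = d / √(1/n₁ + 1/n₂) = 0.85 / √(1/44 + 1/100) = 4.6986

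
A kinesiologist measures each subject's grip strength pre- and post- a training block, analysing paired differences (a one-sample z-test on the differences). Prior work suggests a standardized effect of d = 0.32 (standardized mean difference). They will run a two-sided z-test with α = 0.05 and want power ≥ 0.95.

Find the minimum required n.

For power 0.95 need Φ(δ − z_{0.025}) = 0.95, so δ = z_{0.025} + z_{0.05} = 1.960 + 1.645 = 3.605.
(The Φ(−δ − z_{α/2}) term is vanishingly small for δ > 0 and is dropped in the standard sample-size formula.)
δ = d·√n ⇒ n = (δ/d)² = (3.605 / 0.32)² = 126.90.
Round up to the next whole unit.

n = 127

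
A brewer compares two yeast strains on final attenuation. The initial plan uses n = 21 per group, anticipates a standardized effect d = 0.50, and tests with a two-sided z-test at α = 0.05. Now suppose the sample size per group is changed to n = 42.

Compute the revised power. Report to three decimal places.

With n = 42 per group: δ = d·√(n/2) = 0.50 × √(42/2) = 2.2913. Critical value z_{0.025} = 1.960.
Revised power = Φ(δ − 1.960) + Φ(−δ − 1.960) = Φ(0.331) + Φ(-4.251) = 0.6298 + 0.0000 = 0.6298.

Power ≈ 0.630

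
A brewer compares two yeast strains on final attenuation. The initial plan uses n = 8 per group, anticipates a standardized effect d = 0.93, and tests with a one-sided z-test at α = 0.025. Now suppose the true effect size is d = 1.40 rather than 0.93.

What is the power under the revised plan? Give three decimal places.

With d = 1.40: δ = d·√(n/2) = 1.40 × √(8/2) = 2.8000. Critical value z_{0.025} = 1.960.
Revised power = P(Z > 1.960 − δ) = Φ(0.840) = 0.7996.

Power ≈ 0.800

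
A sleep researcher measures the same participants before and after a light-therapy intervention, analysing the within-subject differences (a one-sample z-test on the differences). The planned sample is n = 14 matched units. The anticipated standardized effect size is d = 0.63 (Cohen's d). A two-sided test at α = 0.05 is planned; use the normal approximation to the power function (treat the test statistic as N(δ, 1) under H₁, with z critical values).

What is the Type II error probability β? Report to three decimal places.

β ≈ 0.346

Noncentrality parameter: δ = d·√n = 0.63 × √14 = 2.3572
Critical value for a two-sided test at α = 0.05: z_{α/2} = 1.960.
Power = Φ(δ − 1.960) + Φ(−δ − 1.960) = Φ(0.397) + Φ(-4.317) = 0.6544 + 0.0000 = 0.6544.
Type II error: β = 1 − power = 1 − 0.6544 = 0.3456.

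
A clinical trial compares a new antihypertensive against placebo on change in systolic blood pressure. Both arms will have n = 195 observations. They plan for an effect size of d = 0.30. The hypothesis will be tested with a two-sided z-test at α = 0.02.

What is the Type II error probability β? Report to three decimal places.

β ≈ 0.262

Noncentrality parameter: δ = d·√(n/2) = 0.30 × √(195/2) = 2.9623
Two-sided α = 0.02 → critical value z_{0.01} = 2.326.
Power = Φ(δ − 2.326) + Φ(−δ − 2.326) = Φ(0.636) + Φ(-5.289) = 0.7376 + 0.0000 = 0.7376.
Type II error: β = 1 − power = 1 − 0.7376 = 0.2624.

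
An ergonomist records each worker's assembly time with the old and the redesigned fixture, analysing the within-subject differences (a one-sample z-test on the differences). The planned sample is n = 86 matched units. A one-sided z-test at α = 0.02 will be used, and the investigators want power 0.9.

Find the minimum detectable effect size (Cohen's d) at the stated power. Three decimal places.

Required noncentrality: δ = z_{0.02} + z_{0.10} = 2.054 + 1.282 = 3.335.
δ = d·√n ⇒ d = δ/√n = 3.335/√86 = 0.3597.

d ≈ 0.360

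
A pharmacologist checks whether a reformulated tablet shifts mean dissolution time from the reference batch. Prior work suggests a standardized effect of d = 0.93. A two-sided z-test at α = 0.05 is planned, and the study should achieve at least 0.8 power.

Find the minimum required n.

For power 0.8 need Φ(δ − z_{0.025}) = 0.8, so δ = z_{0.025} + z_{0.20} = 1.960 + 0.842 = 2.802.
(The Φ(−δ − z_{α/2}) term is vanishingly small for δ > 0 and is dropped in the standard sample-size formula.)
δ = d·√n ⇒ n = (δ/d)² = (2.802 / 0.93)² = 9.07.
Rounding up, n = 10.

n = 10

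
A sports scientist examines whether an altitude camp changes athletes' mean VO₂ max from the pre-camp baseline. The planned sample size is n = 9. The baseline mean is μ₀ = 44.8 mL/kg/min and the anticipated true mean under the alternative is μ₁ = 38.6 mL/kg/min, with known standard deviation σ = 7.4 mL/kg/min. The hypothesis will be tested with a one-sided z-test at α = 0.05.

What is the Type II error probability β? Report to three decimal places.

β ≈ 0.193

Standardized effect: d = |μ₁ − μ₀| / σ = |38.6 − 44.8| / 7.4 = 0.8378
Noncentrality parameter: δ = d·√n = 0.8378 × √9 = 2.5135
One-sided α = 0.05 → critical value z_{0.05} = 1.645.
Power = Φ(δ − 1.645) = Φ(0.869) = 0.8075.
Type II error: β = 1 − power = 1 − 0.8075 = 0.1925.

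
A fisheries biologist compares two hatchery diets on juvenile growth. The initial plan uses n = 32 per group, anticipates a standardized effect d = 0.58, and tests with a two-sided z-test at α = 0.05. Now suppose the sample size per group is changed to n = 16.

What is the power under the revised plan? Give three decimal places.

Power ≈ 0.375

With n = 16 per group: δ = d·√(n/2) = 0.58 × √(16/2) = 1.6405. Critical value z_{0.025} = 1.960.
Revised power = Φ(δ − 1.960) + Φ(−δ − 1.960) = Φ(-0.319) + Φ(-3.600) = 0.3747 + 0.0002 = 0.3748.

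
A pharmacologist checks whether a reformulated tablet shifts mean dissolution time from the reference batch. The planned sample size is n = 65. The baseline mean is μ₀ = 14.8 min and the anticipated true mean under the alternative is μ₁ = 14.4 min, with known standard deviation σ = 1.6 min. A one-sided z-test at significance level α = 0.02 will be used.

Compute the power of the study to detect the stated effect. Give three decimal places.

Standardized effect: d = |μ₁ − μ₀| / σ = |14.4 − 14.8| / 1.6 = 0.2500
Noncentrality parameter: δ = d·√n = 0.2500 × √65 = 2.0156
One-sided α = 0.02 → critical value z_{0.02} = 2.054.
Power = P(Z > 2.054 − δ) = Φ(-0.038) = 0.4848.

Power ≈ 0.485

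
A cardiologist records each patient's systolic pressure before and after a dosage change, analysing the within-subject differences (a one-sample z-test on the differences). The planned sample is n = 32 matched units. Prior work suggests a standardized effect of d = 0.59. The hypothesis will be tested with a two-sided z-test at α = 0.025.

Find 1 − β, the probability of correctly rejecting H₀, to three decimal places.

Noncentrality parameter: δ = d·√n = 0.59 × √32 = 3.3375
Critical value for a two-sided test at α = 0.025: z_{α/2} = 2.241.
Power = Φ(δ − 2.241) + Φ(−δ − 2.241) = Φ(1.096) + Φ(-5.579) = 0.8635 + 0.0000 = 0.8635.

Power ≈ 0.863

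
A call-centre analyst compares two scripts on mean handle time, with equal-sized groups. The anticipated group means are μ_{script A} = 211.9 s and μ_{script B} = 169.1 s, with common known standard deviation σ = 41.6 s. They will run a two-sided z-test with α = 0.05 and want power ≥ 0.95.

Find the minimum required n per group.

Standardized effect: d = |μ_{script A} − μ_{script B}| / σ = |211.9 − 169.1| / 41.6 = 1.0288
For power 0.95 need Φ(δ − z_{0.025}) = 0.95, so δ = z_{0.025} + z_{0.05} = 1.960 + 1.645 = 3.605.
(The Φ(−δ − z_{α/2}) term is vanishingly small for δ > 0 and is dropped in the standard sample-size formula.)
δ = d·√(n/2) ⇒ n = 2(δ/d)² = 2 × (3.605 / 1.0288)² = 24.55.
Rounding up, n = 25 per group.

n = 25 per group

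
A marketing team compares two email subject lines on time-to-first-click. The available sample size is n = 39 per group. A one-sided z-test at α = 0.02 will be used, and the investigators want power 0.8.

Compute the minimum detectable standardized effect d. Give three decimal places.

d ≈ 0.656

Required noncentrality: δ = z_{0.02} + z_{0.20} = 2.054 + 0.842 = 2.895.
δ = d·√(n/2) ⇒ d = δ/√(n/2) = 2.895/√(39/2) = 0.6557.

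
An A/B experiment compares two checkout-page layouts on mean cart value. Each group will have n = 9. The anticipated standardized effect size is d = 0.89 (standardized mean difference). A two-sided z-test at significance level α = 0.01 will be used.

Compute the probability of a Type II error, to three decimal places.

β ≈ 0.754

Noncentrality parameter: δ = d·√(n/2) = 0.89 × √(9/2) = 1.8880
Two-sided α = 0.01 → critical value z_{0.005} = 2.576.
Power = Φ(δ − 2.576) + Φ(−δ − 2.576) = Φ(-0.688) + Φ(-4.464) = 0.2458 + 0.0000 = 0.2458.
Type II error: β = 1 − power = 1 − 0.2458 = 0.7542.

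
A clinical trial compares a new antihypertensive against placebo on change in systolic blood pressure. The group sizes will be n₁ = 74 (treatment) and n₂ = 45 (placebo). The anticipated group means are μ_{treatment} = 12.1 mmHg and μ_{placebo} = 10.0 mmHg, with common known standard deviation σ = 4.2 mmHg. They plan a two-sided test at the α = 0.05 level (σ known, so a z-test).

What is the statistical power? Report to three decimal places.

Standardized effect: d = |μ_{treatment} − μ_{placebo}| / σ = |12.1 − 10.0| / 4.2 = 0.5000
Noncentrality parameter: δ = d / √(1/n₁ + 1/n₂) = 0.5000 / √(1/74 + 1/45) = 2.6450
Critical value for a two-sided test at α = 0.05: z_{α/2} = 1.960.
Power = Φ(δ − 1.960) + Φ(−δ − 1.960) = Φ(0.685) + Φ(-4.605) = 0.7533 + 0.0000 = 0.7533.

Power ≈ 0.753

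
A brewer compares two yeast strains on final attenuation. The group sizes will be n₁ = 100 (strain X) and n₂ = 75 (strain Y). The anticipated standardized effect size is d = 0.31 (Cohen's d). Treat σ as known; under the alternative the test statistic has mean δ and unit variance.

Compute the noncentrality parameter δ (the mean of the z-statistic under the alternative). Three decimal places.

δ ≈ 2.029

δ = d / √(1/n₁ + 1/n₂) = 0.31 / √(1/100 + 1/75) = 2.0294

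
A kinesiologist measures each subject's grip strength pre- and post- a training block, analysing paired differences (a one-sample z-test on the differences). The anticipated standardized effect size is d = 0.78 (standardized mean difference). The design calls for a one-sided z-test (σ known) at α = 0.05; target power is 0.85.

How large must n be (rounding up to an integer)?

n = 12

Set Φ(δ − 1.645) = 0.85; then δ − 1.645 = Φ⁻¹(0.85) = 1.036, giving δ = 2.681.
δ = d·√n ⇒ n = (δ/d)² = (2.681 / 0.78)² = 11.82.
Round up to the next whole unit.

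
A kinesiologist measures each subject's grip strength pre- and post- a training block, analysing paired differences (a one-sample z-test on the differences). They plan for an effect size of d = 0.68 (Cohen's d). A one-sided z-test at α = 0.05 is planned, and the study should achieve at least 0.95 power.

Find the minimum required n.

n = 24

For power 0.95 need Φ(δ − z_{0.05}) = 0.95, so δ = z_{0.05} + z_{0.05} = 1.645 + 1.645 = 3.290.
δ = d·√n ⇒ n = (δ/d)² = (3.290 / 0.68)² = 23.40.
Round up to the next whole unit.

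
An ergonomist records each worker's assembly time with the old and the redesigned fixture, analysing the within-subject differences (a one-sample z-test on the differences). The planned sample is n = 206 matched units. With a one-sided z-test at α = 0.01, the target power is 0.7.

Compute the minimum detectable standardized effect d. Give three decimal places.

d ≈ 0.199

Required noncentrality: δ = z_{0.01} + z_{0.30} = 2.326 + 0.524 = 2.851.
δ = d·√n ⇒ d = δ/√n = 2.851/√206 = 0.1986.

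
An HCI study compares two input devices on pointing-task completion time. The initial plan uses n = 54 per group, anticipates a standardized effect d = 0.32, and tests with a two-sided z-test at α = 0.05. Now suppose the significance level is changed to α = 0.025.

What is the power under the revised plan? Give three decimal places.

δ = d·√(n/2) = 0.32 × √(54/2) = 1.6628 (unchanged). New critical value: z_{0.0125} = 2.241.
Revised power = Φ(δ − 2.241) + Φ(−δ − 2.241) = Φ(-0.579) + Φ(-3.904) = 0.2814 + 0.0000 = 0.2815.

Power ≈ 0.281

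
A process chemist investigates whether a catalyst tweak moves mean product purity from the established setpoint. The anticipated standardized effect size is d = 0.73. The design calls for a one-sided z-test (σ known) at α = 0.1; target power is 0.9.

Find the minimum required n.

For power 0.9 need Φ(δ − z_{0.1}) = 0.9, so δ = z_{0.1} + z_{0.10} = 1.282 + 1.282 = 2.563.
δ = d·√n ⇒ n = (δ/d)² = (2.563 / 0.73)² = 12.33.
Round up to the next whole unit.

n = 13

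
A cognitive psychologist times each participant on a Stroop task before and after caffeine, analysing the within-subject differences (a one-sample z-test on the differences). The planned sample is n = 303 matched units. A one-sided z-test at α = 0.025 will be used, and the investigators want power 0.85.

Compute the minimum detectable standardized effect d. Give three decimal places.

Need Φ(δ − 1.960) = 0.85, so δ = 1.960 + 1.036 = 2.996.
δ = d·√n ⇒ d = δ/√n = 2.996/√303 = 0.1721.

d ≈ 0.172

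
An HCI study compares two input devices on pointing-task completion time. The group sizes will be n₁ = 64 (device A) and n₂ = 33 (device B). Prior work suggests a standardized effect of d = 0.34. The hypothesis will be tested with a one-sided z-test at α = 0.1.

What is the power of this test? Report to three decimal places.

Power ≈ 0.620

Noncentrality parameter: δ = d / √(1/n₁ + 1/n₂) = 0.34 / √(1/64 + 1/33) = 1.5865
Critical value for a one-sided test at α = 0.1: z_α = 1.282.
Power = Φ(δ − 1.282) = Φ(0.305) = 0.6198.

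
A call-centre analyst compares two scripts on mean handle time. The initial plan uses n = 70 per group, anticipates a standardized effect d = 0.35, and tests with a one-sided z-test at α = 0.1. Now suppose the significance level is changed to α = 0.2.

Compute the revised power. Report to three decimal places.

Power ≈ 0.890

δ = d·√(n/2) = 0.35 × √(70/2) = 2.0706 (unchanged). New critical value: z_{0.2} = 0.842.
Revised power = P(Z > 0.842 − δ) = Φ(1.229) = 0.8905.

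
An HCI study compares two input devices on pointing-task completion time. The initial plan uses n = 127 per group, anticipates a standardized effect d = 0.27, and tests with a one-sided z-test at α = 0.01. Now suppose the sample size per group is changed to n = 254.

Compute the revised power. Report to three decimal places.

With n = 254 per group: δ = d·√(n/2) = 0.27 × √(254/2) = 3.0427. Critical value z_{0.01} = 2.326.
Revised power = Φ(δ − 2.326) = Φ(0.716) = 0.7631.

Power ≈ 0.763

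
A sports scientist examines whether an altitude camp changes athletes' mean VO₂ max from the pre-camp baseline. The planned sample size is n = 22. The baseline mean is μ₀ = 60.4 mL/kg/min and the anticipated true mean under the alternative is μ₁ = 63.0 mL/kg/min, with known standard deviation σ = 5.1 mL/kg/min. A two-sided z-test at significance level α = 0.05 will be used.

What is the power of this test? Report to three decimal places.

Standardized effect: d = |μ₁ − μ₀| / σ = |63.0 − 60.4| / 5.1 = 0.5098
Noncentrality parameter: δ = d·√n = 0.5098 × √22 = 2.3912
Two-sided α = 0.05 → critical value z_{0.025} = 1.960.
Power = Φ(δ − 1.960) + Φ(−δ − 1.960) = Φ(0.431) + Φ(-4.351) = 0.6668 + 0.0000 = 0.6669.

Power ≈ 0.667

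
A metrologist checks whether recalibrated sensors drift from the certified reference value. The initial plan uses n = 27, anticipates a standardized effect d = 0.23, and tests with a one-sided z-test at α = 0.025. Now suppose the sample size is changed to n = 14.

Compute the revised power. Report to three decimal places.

With n = 14: δ = d·√n = 0.23 × √14 = 0.8606. Critical value z_{0.025} = 1.960.
Revised power = P(Z > 1.960 − δ) = Φ(-1.099) = 0.1358.

Power ≈ 0.136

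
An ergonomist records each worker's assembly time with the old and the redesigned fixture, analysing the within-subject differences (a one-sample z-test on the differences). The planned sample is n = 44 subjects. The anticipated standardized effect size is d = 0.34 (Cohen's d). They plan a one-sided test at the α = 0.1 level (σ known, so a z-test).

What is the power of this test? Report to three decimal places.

Noncentrality parameter: δ = d·√n = 0.34 × √44 = 2.2553
Critical value for a one-sided test at α = 0.1: z_α = 1.282.
Power = P(Z > 1.282 − δ) = Φ(0.974) = 0.8349.

Power ≈ 0.835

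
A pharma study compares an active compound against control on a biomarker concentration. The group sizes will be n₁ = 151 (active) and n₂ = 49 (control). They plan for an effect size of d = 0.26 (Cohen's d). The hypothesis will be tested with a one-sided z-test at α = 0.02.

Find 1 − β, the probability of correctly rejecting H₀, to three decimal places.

Power ≈ 0.318

Noncentrality parameter: δ = d / √(1/n₁ + 1/n₂) = 0.26 / √(1/151 + 1/49) = 1.5814
Critical value for a one-sided test at α = 0.02: z_α = 2.054.
Power = P(Z > 2.054 − δ) = Φ(-0.472) = 0.3183.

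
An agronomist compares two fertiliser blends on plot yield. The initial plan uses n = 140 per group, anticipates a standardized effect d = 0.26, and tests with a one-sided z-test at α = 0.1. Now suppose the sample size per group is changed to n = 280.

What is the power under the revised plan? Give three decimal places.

Power ≈ 0.964

With n = 280 per group: δ = d·√(n/2) = 0.26 × √(280/2) = 3.0764. Critical value z_{0.1} = 1.282.
Revised power = Φ(δ − 1.282) = Φ(1.795) = 0.9637.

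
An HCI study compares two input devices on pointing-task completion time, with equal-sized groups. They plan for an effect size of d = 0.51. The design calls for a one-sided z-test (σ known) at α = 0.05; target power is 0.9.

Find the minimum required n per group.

Set Φ(δ − 1.645) = 0.9; then δ − 1.645 = Φ⁻¹(0.9) = 1.282, giving δ = 2.926.
δ = d·√(n/2) ⇒ n = 2(δ/d)² = 2 × (2.926 / 0.51)² = 65.85.
Rounding up, n = 66 per group.

n = 66 per group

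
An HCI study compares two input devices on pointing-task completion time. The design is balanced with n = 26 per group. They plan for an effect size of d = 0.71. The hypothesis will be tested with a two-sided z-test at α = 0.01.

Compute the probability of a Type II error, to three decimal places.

β ≈ 0.506

Noncentrality parameter: δ = d·√(n/2) = 0.71 × √(26/2) = 2.5599
Critical value for a two-sided test at α = 0.01: z_{α/2} = 2.576.
Power = Φ(δ − 2.576) + Φ(−δ − 2.576) = Φ(-0.016) + Φ(-5.136) = 0.4937 + 0.0000 = 0.4937.
Type II error: β = 1 − power = 1 − 0.4937 = 0.5063.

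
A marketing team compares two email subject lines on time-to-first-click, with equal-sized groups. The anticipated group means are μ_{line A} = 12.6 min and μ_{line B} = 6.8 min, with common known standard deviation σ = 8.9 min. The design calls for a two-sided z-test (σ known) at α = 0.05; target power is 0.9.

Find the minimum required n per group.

Standardized effect: d = |μ_{line A} − μ_{line B}| / σ = |12.6 − 6.8| / 8.9 = 0.6517
For power 0.9 need Φ(δ − z_{0.025}) = 0.9, so δ = z_{0.025} + z_{0.10} = 1.960 + 1.282 = 3.242.
(For δ > 0 the lower-tail rejection region contributes negligibly to power, so the one-term inversion is standard.)
δ = d·√(n/2) ⇒ n = 2(δ/d)² = 2 × (3.242 / 0.6517)² = 49.48.
Rounding up, n = 50 per group.

n = 50 per group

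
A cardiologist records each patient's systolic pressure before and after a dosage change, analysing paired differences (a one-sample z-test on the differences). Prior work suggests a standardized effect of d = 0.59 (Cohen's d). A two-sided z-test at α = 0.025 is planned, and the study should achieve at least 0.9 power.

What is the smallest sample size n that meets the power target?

For power 0.9 need Φ(δ − z_{0.0125}) = 0.9, so δ = z_{0.0125} + z_{0.10} = 2.241 + 1.282 = 3.523.
(For δ > 0 the lower-tail rejection region contributes negligibly to power, so the one-term inversion is standard.)
δ = d·√n ⇒ n = (δ/d)² = (3.523 / 0.59)² = 35.65.
Rounding up, n = 36.

n = 36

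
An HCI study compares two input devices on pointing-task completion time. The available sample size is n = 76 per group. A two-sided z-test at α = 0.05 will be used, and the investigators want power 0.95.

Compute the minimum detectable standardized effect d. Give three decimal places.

d ≈ 0.585

Need Φ(δ − 1.960) = 0.95, so δ = 1.960 + 1.645 = 3.605.
(The second rejection-region term Φ(−δ − z_{α/2}) is negligible and dropped.)
δ = d·√(n/2) ⇒ d = δ/√(n/2) = 3.605/√(76/2) = 0.5848.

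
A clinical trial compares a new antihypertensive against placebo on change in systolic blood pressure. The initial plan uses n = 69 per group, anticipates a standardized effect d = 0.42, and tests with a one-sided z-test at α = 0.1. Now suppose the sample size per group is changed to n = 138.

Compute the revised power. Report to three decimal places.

Power ≈ 0.986

With n = 138 per group: δ = d·√(n/2) = 0.42 × √(138/2) = 3.4888. Critical value z_{0.1} = 1.282.
Revised power = Φ(δ − 1.282) = Φ(2.207) = 0.9864.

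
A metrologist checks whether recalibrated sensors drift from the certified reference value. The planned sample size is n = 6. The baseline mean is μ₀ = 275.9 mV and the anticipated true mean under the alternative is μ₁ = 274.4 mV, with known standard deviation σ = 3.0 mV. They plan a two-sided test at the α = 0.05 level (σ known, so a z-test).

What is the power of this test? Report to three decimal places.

Standardized effect: d = |μ₁ − μ₀| / σ = |274.4 − 275.9| / 3.0 = 0.5000
Noncentrality parameter: δ = d·√n = 0.5000 × √6 = 1.2247
Two-sided α = 0.05 → critical value z_{0.025} = 1.960.
Power = Φ(δ − 1.960) + Φ(−δ − 1.960) = Φ(-0.735) + Φ(-3.185) = 0.2311 + 0.0007 = 0.2318.

Power ≈ 0.232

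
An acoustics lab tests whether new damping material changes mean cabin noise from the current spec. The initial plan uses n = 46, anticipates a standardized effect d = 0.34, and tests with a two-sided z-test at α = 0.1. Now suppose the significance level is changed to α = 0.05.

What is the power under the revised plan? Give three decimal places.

δ = d·√n = 0.34 × √46 = 2.3060 (unchanged). New critical value: z_{0.025} = 1.960.
Revised power = Φ(δ − 1.960) + Φ(−δ − 1.960) = Φ(0.346) + Φ(-4.266) = 0.6353 + 0.0000 = 0.6353.

Power ≈ 0.635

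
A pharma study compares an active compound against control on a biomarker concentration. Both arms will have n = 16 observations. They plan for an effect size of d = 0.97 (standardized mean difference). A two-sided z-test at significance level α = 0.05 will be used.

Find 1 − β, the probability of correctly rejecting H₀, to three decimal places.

Power ≈ 0.783

Noncentrality parameter: δ = d·√(n/2) = 0.97 × √(16/2) = 2.7436
Critical value for a two-sided test at α = 0.05: z_{α/2} = 1.960.
Power = Φ(δ − 1.960) + Φ(−δ − 1.960) = Φ(0.784) + Φ(-4.704) = 0.7834 + 0.0000 = 0.7834.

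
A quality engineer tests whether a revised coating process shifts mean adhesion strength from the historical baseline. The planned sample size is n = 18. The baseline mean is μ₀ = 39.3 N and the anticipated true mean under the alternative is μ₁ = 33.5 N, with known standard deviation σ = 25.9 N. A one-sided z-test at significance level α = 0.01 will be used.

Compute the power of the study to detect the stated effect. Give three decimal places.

Standardized effect: d = |μ₁ − μ₀| / σ = |33.5 − 39.3| / 25.9 = 0.2239
Noncentrality parameter: δ = d·√n = 0.2239 × √18 = 0.9501
One-sided α = 0.01 → critical value z_{0.01} = 2.326.
Power = P(Z > 2.326 − δ) = Φ(-1.376) = 0.0844.

Power ≈ 0.084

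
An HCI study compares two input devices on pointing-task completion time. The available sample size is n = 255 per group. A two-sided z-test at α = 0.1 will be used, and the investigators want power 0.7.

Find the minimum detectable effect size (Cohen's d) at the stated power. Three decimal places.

d ≈ 0.192

Need Φ(δ − 1.645) = 0.7, so δ = 1.645 + 0.524 = 2.169.
(Lower-tail contribution to power is negligible for δ > 0.)
δ = d·√(n/2) ⇒ d = δ/√(n/2) = 2.169/√(255/2) = 0.1921.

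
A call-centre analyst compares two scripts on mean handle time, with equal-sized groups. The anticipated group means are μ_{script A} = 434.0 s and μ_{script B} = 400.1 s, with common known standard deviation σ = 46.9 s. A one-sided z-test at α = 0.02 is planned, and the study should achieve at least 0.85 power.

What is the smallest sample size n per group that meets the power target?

n = 37 per group

Standardized effect: d = |μ_{script A} − μ_{script B}| / σ = |434.0 − 400.1| / 46.9 = 0.7228
Set Φ(δ − 2.054) = 0.85; then δ − 2.054 = Φ⁻¹(0.85) = 1.036, giving δ = 3.090.
δ = d·√(n/2) ⇒ n = 2(δ/d)² = 2 × (3.090 / 0.7228)² = 36.55.
Round up to the next whole unit.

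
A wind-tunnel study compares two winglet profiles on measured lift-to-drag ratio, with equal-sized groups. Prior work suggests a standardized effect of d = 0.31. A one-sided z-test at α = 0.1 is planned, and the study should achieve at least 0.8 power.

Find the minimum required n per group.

n = 94 per group

For power 0.8 need Φ(δ − z_{0.1}) = 0.8, so δ = z_{0.1} + z_{0.20} = 1.282 + 0.842 = 2.123.
δ = d·√(n/2) ⇒ n = 2(δ/d)² = 2 × (2.123 / 0.31)² = 93.82.
Round up to the next whole unit.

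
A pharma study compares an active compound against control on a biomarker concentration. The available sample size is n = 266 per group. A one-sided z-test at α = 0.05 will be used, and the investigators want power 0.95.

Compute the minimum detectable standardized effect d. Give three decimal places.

Required noncentrality: δ = z_{0.05} + z_{0.05} = 1.645 + 1.645 = 3.290.
δ = d·√(n/2) ⇒ d = δ/√(n/2) = 3.290/√(266/2) = 0.2853.

d ≈ 0.285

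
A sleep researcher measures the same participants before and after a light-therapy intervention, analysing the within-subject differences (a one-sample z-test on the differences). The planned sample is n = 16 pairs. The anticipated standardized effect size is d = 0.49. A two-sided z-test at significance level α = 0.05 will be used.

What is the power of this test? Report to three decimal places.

Noncentrality parameter: δ = d·√n = 0.49 × √16 = 1.9600
Two-sided α = 0.05 → critical value z_{0.025} = 1.960.
Power = Φ(δ − 1.960) + Φ(−δ − 1.960) = Φ(0.000) + Φ(-3.920) = 0.5000 + 0.0000 = 0.5001.

Power ≈ 0.500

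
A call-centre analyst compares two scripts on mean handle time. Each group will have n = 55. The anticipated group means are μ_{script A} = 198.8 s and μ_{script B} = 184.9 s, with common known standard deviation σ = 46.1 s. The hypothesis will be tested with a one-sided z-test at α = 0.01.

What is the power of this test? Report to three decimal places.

Power ≈ 0.228

Standardized effect: d = |μ_{script A} − μ_{script B}| / σ = |198.8 − 184.9| / 46.1 = 0.3015
Noncentrality parameter: δ = d·√(n/2) = 0.3015 × √(55/2) = 1.5812
Critical value for a one-sided test at α = 0.01: z_α = 2.326.
Power = Φ(δ − 2.326) = Φ(-0.745) = 0.2281.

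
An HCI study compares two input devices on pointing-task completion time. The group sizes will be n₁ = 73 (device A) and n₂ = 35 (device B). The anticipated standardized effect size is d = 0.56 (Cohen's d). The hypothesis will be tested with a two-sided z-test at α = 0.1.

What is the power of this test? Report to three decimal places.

Power ≈ 0.860

Noncentrality parameter: δ = d / √(1/n₁ + 1/n₂) = 0.56 / √(1/73 + 1/35) = 2.7238
Critical value for a two-sided test at α = 0.1: z_{α/2} = 1.645.
Power = Φ(δ − 1.645) + Φ(−δ − 1.645) = Φ(1.079) + Φ(-4.369) = 0.8597 + 0.0000 = 0.8597.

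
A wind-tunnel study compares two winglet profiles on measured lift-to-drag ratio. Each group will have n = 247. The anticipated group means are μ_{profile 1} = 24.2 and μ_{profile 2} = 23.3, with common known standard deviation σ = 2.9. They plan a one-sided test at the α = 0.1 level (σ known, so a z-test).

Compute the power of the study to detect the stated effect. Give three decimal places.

Standardized effect: d = |μ_{profile 1} − μ_{profile 2}| / σ = |24.2 − 23.3| / 2.9 = 0.3103
Noncentrality parameter: δ = d·√(n/2) = 0.3103 × √(247/2) = 3.4489
One-sided α = 0.1 → critical value z_{0.1} = 1.282.
Power = P(Z > 1.282 − δ) = Φ(2.167) = 0.9849.

Power ≈ 0.985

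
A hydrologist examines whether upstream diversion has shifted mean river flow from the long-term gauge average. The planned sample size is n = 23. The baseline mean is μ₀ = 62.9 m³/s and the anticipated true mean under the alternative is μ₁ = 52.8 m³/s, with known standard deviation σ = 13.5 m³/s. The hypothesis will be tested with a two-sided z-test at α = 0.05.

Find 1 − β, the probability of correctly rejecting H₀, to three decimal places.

Power ≈ 0.948

Standardized effect: d = |μ₁ − μ₀| / σ = |52.8 − 62.9| / 13.5 = 0.7481
Noncentrality parameter: δ = d·√n = 0.7481 × √23 = 3.5880
Two-sided α = 0.05 → critical value z_{0.025} = 1.960.
Power = Φ(δ − 1.960) + Φ(−δ − 1.960) = Φ(1.628) + Φ(-5.548) = 0.9482 + 0.0000 = 0.9482.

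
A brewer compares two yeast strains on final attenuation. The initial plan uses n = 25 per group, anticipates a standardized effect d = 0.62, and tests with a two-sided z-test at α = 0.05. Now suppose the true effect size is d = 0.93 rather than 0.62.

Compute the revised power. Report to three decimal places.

Power ≈ 0.908

With d = 0.93: δ = d·√(n/2) = 0.93 × √(25/2) = 3.2880. Critical value z_{0.025} = 1.960.
Revised power = Φ(δ − 1.960) + Φ(−δ − 1.960) = Φ(1.328) + Φ(-5.248) = 0.9079 + 0.0000 = 0.9079.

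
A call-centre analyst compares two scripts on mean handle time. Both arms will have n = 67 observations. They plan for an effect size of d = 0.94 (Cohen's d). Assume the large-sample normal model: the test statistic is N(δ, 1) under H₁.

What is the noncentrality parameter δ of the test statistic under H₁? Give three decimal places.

δ ≈ 5.441

The noncentrality parameter scales effect size by the design's sample-size factor: δ = d·√(n/2) = 0.94 × √(67/2) = 5.4406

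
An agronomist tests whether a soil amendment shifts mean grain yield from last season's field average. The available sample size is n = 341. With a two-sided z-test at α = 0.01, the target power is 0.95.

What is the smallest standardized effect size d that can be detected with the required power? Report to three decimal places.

Required noncentrality: δ = z_{0.005} + z_{0.05} = 2.576 + 1.645 = 4.221.
(Lower-tail contribution to power is negligible for δ > 0.)
δ = d·√n ⇒ d = δ/√n = 4.221/√341 = 0.2286.

d ≈ 0.229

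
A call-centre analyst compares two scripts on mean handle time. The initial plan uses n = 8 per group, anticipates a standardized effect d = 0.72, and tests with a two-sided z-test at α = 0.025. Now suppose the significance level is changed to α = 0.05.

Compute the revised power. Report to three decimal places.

δ = d·√(n/2) = 0.72 × √(8/2) = 1.4400 (unchanged). New critical value: z_{0.025} = 1.960.
Revised power = Φ(δ − 1.960) + Φ(−δ − 1.960) = Φ(-0.520) + Φ(-3.400) = 0.3015 + 0.0003 = 0.3019.

Power ≈ 0.302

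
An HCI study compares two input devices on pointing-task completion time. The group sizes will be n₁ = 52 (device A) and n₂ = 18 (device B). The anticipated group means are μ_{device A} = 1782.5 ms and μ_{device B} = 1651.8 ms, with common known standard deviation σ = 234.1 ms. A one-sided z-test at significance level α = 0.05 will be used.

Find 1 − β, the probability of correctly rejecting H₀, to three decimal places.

Standardized effect: d = |μ_{device A} − μ_{device B}| / σ = |1782.5 − 1651.8| / 234.1 = 0.5583
Noncentrality parameter: δ = d / √(1/n₁ + 1/n₂) = 0.5583 / √(1/52 + 1/18) = 2.0416
One-sided α = 0.05 → critical value z_{0.05} = 1.645.
Power = P(Z > 1.645 − δ) = Φ(0.397) = 0.6542.

Power ≈ 0.654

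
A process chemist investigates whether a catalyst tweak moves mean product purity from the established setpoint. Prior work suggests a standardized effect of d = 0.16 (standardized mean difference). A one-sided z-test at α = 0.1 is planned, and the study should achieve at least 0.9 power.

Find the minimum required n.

Set Φ(δ − 1.282) = 0.9; then δ − 1.282 = Φ⁻¹(0.9) = 1.282, giving δ = 2.563.
δ = d·√n ⇒ n = (δ/d)² = (2.563 / 0.16)² = 256.62.
Round up to the next whole unit.

n = 257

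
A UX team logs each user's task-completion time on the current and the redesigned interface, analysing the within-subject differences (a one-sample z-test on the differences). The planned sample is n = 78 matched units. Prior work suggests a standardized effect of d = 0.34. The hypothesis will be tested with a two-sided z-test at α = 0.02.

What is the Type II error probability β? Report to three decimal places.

β ≈ 0.249

Noncentrality parameter: δ = d·√n = 0.34 × √78 = 3.0028
Two-sided α = 0.02 → critical value z_{0.01} = 2.326.
Power = Φ(δ − 2.326) + Φ(−δ − 2.326) = Φ(0.676) + Φ(-5.329) = 0.7506 + 0.0000 = 0.7506.
Type II error: β = 1 − power = 1 − 0.7506 = 0.2494.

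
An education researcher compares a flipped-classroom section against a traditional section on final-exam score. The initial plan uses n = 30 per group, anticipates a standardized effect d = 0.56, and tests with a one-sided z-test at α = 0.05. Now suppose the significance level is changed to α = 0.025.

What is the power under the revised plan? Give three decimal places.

Power ≈ 0.583

δ = d·√(n/2) = 0.56 × √(30/2) = 2.1689 (unchanged). New critical value: z_{0.025} = 1.960.
Revised power = Φ(δ − 1.960) = Φ(0.209) = 0.5827.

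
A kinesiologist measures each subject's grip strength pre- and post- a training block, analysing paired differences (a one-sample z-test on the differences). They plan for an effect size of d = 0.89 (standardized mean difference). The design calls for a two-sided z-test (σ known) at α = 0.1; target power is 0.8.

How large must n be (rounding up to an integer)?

For power 0.8 need Φ(δ − z_{0.05}) = 0.8, so δ = z_{0.05} + z_{0.20} = 1.645 + 0.842 = 2.486.
(The Φ(−δ − z_{α/2}) term is vanishingly small for δ > 0 and is dropped in the standard sample-size formula.)
δ = d·√n ⇒ n = (δ/d)² = (2.486 / 0.89)² = 7.81.
Rounding up, n = 8.

n = 8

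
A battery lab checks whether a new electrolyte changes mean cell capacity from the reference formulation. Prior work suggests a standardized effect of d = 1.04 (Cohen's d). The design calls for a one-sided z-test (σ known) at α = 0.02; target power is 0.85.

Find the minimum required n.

For power 0.85 need Φ(δ − z_{0.02}) = 0.85, so δ = z_{0.02} + z_{0.15} = 2.054 + 1.036 = 3.090.
δ = d·√n ⇒ n = (δ/d)² = (3.090 / 1.04)² = 8.83.
Round up to the next whole unit.

n = 9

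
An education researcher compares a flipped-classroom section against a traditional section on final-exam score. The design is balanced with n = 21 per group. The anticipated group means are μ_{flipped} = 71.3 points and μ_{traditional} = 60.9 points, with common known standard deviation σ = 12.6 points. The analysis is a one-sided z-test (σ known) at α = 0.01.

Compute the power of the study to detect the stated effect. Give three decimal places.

Power ≈ 0.636

Standardized effect: d = |μ_{flipped} − μ_{traditional}| / σ = |71.3 − 60.9| / 12.6 = 0.8254
Noncentrality parameter: δ = d·√(n/2) = 0.8254 × √(21/2) = 2.6746
Critical value for a one-sided test at α = 0.01: z_α = 2.326.
Power = Φ(δ − 2.326) = Φ(0.348) = 0.6362.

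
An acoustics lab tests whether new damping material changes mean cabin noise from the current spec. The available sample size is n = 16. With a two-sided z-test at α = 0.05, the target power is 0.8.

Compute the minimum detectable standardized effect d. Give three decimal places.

d ≈ 0.700

Required noncentrality: δ = z_{0.025} + z_{0.20} = 1.960 + 0.842 = 2.802.
(The second rejection-region term Φ(−δ − z_{α/2}) is negligible and dropped.)
δ = d·√n ⇒ d = δ/√n = 2.802/√16 = 0.7004.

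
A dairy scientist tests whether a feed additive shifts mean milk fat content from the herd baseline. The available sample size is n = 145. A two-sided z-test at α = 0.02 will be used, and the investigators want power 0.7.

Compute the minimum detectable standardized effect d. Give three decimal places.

Required noncentrality: δ = z_{0.01} + z_{0.30} = 2.326 + 0.524 = 2.851.
(Lower-tail contribution to power is negligible for δ > 0.)
δ = d·√n ⇒ d = δ/√n = 2.851/√145 = 0.2367.

d ≈ 0.237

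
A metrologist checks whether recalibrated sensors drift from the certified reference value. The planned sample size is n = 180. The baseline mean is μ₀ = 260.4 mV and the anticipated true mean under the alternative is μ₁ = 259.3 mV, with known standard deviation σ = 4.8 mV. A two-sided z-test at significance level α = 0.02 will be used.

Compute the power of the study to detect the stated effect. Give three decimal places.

Power ≈ 0.773

Standardized effect: d = |μ₁ − μ₀| / σ = |259.3 − 260.4| / 4.8 = 0.2292
Noncentrality parameter: δ = d·√n = 0.2292 × √180 = 3.0746
Critical value for a two-sided test at α = 0.02: z_{α/2} = 2.326.
Power = Φ(δ − 2.326) + Φ(−δ − 2.326) = Φ(0.748) + Φ(-5.401) = 0.7728 + 0.0000 = 0.7728.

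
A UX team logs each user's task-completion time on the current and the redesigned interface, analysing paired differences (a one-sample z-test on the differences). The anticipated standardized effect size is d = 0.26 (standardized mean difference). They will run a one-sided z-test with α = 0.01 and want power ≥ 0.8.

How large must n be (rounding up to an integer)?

For power 0.8 need Φ(δ − z_{0.01}) = 0.8, so δ = z_{0.01} + z_{0.20} = 2.326 + 0.842 = 3.168.
δ = d·√n ⇒ n = (δ/d)² = (3.168 / 0.26)² = 148.46.
Rounding up, n = 149.

n = 149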